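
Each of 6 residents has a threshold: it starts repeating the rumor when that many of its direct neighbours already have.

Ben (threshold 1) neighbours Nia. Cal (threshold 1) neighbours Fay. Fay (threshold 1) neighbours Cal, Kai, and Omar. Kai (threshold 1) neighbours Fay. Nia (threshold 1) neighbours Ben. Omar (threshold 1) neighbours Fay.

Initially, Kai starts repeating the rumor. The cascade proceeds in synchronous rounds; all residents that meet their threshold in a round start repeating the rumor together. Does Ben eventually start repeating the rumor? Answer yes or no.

Round 1 — Kai starts repeating the rumor (initial).
Round 2 — checking thresholds:
  Fay: 1 of 3 neighbours ≥ 1, starts repeating the rumor.
Round 3 — checking thresholds:
  Cal: 1 of 1 neighbours ≥ 1, starts repeating the rumor.
  Omar: 1 of 1 neighbours ≥ 1, starts repeating the rumor.
Round 4 — no new spreads; cascade stops.

no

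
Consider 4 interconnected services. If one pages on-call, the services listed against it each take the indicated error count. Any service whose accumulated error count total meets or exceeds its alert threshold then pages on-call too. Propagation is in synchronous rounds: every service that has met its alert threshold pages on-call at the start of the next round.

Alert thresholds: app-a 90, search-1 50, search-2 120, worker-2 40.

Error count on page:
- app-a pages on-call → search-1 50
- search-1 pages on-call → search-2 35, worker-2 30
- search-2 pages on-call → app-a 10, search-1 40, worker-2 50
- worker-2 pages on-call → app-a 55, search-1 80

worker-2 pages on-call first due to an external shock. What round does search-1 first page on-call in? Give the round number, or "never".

2

Round 1 — worker-2 pages on-call (initial).
  app-a: +55 → 55 < 90
  search-1: +80 → 80 ≥ 50
Round 2 — search-1 pages on-call.
  search-2: +35 → 35 < 120
No further pages.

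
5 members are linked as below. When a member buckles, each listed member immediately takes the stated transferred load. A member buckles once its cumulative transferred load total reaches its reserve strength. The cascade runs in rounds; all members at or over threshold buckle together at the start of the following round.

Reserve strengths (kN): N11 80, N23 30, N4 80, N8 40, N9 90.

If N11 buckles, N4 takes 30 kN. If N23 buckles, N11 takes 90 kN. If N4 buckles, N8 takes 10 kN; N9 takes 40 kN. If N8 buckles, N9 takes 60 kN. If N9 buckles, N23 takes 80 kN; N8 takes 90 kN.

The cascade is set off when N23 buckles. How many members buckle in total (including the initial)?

2

Round 1 — N23 buckles (initial).
  N11: +90 → 90 ≥ 80
Round 2 — N11 buckles.
  N4: +30 → 30 < 80
No further bucklings.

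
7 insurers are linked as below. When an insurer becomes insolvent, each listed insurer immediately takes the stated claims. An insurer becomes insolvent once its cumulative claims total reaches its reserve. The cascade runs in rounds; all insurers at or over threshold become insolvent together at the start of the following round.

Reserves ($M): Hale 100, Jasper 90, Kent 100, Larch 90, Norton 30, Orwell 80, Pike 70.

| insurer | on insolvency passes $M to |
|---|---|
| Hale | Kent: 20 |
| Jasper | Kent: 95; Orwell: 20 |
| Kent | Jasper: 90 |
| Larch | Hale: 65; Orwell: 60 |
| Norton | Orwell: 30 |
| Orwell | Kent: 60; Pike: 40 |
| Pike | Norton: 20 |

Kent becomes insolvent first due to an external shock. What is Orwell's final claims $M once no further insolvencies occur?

20

Round 1 — Kent becomes insolvent (initial).
  Jasper: +90 → 90 ≥ 90
Round 2 — Jasper becomes insolvent.
  Orwell: +20 → 20 < 80
No further insolvencies.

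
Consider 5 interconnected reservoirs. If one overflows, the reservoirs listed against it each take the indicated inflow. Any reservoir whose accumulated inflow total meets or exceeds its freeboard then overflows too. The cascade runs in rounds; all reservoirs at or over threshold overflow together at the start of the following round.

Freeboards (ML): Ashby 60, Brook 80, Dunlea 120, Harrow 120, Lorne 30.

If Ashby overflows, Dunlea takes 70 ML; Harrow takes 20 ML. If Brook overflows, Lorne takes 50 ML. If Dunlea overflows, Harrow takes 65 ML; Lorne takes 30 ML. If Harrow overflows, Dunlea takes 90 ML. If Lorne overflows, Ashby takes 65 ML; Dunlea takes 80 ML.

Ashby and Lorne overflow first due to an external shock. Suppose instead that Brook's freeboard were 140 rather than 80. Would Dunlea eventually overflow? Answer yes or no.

yes

With Brook's freeboard at 140:
Round 1 — Ashby, Lorne overflow (initial).
  Dunlea: +70+80 → 150 ≥ 120
  Harrow: +20 → 20 < 120
Round 2 — Dunlea overflows.
  Harrow: +65 → 85 < 120
No further overflows.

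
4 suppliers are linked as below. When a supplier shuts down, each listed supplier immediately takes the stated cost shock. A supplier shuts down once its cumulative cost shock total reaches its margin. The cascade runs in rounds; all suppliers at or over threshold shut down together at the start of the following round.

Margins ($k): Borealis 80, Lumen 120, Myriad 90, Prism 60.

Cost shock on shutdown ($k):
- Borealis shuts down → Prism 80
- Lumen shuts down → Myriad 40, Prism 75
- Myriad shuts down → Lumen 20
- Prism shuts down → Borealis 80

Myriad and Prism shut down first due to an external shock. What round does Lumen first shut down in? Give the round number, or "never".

Round 1 — Myriad, Prism shut down (initial).
  Borealis: +80 → 80 ≥ 80
  Lumen: +20 → 20 < 120
Round 2 — Borealis shuts down.
No further shutdowns.

never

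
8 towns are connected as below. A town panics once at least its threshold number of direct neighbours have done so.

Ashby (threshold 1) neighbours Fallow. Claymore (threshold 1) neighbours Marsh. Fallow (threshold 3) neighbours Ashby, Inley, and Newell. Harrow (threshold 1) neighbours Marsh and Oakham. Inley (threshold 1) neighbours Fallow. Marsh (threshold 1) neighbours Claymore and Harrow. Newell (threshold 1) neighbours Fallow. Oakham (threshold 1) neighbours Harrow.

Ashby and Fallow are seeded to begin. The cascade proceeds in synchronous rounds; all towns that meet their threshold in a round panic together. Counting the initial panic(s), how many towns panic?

Round 1 — Ashby, Fallow panic (initial).
Round 2 — checking thresholds:
  Inley: 1 of 1 neighbours ≥ 1, panics.
  Newell: 1 of 1 neighbours ≥ 1, panics.
Round 3 — no new panics; cascade stops.

4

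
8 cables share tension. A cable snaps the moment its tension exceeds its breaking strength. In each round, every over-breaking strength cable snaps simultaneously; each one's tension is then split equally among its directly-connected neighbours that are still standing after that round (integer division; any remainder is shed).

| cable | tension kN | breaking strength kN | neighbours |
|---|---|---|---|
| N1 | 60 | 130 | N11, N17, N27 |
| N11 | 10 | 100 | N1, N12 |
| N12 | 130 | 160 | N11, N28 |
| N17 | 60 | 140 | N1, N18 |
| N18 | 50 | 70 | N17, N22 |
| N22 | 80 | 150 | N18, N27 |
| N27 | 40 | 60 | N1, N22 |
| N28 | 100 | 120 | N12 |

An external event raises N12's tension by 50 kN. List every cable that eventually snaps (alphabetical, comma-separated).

N12, N28

Round 1 — N12 at 180 > 160. N12 snaps.
  N12 sheds 180 kN to N11, N28: 90 each.
    N11: 10+90 = 100 ≤ 100
    N28: 100+90 = 190 > 120
Round 2 — N28 snaps.
  N28 sheds 190 kN: no online neighbours, lost.
No further breaks.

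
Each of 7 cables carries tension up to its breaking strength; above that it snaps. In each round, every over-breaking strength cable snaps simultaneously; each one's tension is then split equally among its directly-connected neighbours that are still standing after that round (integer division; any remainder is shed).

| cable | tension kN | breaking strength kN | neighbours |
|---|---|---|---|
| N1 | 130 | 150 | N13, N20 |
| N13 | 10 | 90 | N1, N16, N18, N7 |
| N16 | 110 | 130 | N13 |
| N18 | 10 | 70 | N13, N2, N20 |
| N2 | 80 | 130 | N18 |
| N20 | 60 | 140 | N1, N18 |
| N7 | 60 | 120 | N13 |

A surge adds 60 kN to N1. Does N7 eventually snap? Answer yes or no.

no

Round 1 — N1 at 190 > 150. N1 snaps.
  N1 sheds 190 kN to N13, N20: 95 each.
    N13: 10+95 = 105 > 90
    N20: 60+95 = 155 > 140
Round 2 — N13, N20 snap.
  N13 sheds 105 kN to N16, N18, N7: 35 each.
    N16: 110+35 = 145 > 130
    N18: 10+35 = 45 ≤ 70
    N7: 60+35 = 95 ≤ 120
  N20 sheds 155 kN to N18: 155 each.
    N18: 45+155 = 200 > 70
Round 3 — N16, N18 snap.
  N16 sheds 145 kN: no online neighbours, lost.
  N18 sheds 200 kN to N2: 200 each.
    N2: 80+200 = 280 > 130
Round 4 — N2 snaps.
  N2 sheds 280 kN: no online neighbours, lost.
No further breaks.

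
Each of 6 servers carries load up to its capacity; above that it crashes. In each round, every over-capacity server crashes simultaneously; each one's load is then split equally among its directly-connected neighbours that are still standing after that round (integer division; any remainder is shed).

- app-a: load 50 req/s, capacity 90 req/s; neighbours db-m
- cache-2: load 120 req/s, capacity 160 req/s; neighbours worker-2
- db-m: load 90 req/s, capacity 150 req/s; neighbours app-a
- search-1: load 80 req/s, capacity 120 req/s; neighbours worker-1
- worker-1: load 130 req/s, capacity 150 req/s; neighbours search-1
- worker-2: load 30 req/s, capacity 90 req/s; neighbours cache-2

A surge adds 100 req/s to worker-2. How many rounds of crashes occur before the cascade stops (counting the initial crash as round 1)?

Round 1 — worker-2 at 130 > 90. worker-2 crashes.
  worker-2 sheds 130 req/s to cache-2: 130 each.
    cache-2: 120+130 = 250 > 160
Round 2 — cache-2 crashes.
  cache-2 sheds 250 req/s: no online neighbours, lost.
No further crashes.

2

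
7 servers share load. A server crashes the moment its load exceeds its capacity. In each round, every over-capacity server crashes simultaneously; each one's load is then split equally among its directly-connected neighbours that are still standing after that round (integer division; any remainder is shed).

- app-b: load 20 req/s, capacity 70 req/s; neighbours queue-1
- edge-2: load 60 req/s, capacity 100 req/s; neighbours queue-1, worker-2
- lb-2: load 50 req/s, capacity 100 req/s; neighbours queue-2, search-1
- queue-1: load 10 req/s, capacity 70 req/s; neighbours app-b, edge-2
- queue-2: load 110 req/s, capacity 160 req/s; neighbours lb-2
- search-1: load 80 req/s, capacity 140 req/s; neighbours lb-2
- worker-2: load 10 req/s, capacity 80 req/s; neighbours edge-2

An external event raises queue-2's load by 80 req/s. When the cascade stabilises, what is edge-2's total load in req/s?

Round 1 — queue-2 at 190 > 160. queue-2 crashes.
  queue-2 sheds 190 req/s to lb-2: 190 each.
    lb-2: 50+190 = 240 > 100
Round 2 — lb-2 crashes.
  lb-2 sheds 240 req/s to search-1: 240 each.
    search-1: 80+240 = 320 > 140
Round 3 — search-1 crashes.
  search-1 sheds 320 req/s: no online neighbours, lost.
No further crashes.

60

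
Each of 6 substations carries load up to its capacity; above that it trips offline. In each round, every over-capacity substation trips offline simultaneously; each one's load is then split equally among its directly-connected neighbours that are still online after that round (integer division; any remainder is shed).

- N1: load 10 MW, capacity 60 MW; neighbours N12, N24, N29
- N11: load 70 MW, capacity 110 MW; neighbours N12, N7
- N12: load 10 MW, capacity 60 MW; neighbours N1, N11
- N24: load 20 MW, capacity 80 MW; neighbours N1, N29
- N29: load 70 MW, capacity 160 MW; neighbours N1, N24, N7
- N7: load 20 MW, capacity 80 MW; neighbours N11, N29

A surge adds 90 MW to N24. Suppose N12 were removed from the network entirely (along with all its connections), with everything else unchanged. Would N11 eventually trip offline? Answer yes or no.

With N12 removed:
Round 1 — N24 at 110 > 80. N24 trips offline.
  N24 sheds 110 MW to N1, N29: 55 each.
    N1: 10+55 = 65 > 60
    N29: 70+55 = 125 ≤ 160
Round 2 — N1 trips offline.
  N1 sheds 65 MW to N29: 65 each.
    N29: 125+65 = 190 > 160
Round 3 — N29 trips offline.
  N29 sheds 190 MW to N7: 190 each.
    N7: 20+190 = 210 > 80
Round 4 — N7 trips offline.
  N7 sheds 210 MW to N11: 210 each.
    N11: 70+210 = 280 > 110
Round 5 — N11 trips offline.
  N11 sheds 280 MW: no online neighbours, lost.
No further trips.

yes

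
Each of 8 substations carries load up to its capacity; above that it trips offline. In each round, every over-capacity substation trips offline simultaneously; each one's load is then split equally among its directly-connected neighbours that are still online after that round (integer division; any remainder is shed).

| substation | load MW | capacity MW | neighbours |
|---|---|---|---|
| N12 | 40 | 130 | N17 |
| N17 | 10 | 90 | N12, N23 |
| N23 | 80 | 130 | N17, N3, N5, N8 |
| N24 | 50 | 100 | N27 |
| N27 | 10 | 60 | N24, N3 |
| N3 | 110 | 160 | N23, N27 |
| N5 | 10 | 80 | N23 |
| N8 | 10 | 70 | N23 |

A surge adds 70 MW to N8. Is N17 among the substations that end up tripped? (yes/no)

no

Round 1 — N8 at 80 > 70. N8 trips offline.
  N8 sheds 80 MW to N23: 80 each.
    N23: 80+80 = 160 > 130
Round 2 — N23 trips offline.
  N23 sheds 160 MW to N17, N3, N5: 53 each (1 lost).
    N17: 10+53 = 63 ≤ 90
    N3: 110+53 = 163 > 160
    N5: 10+53 = 63 ≤ 80
Round 3 — N3 trips offline.
  N3 sheds 163 MW to N27: 163 each.
    N27: 10+163 = 173 > 60
Round 4 — N27 trips offline.
  N27 sheds 173 MW to N24: 173 each.
    N24: 50+173 = 223 > 100
Round 5 — N24 trips offline.
  N24 sheds 223 MW: no online neighbours, lost.
No further trips.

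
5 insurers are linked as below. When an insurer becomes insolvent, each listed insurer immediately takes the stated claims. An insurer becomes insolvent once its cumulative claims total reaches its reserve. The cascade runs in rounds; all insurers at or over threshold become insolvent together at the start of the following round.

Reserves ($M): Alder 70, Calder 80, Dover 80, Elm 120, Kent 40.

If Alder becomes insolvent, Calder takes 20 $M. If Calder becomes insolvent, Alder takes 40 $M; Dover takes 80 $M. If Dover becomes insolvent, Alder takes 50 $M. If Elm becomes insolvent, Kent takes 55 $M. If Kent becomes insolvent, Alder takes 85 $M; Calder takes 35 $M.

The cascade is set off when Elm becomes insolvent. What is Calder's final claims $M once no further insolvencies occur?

55

Round 1 — Elm becomes insolvent (initial).
  Kent: +55 → 55 ≥ 40
Round 2 — Kent becomes insolvent.
  Alder: +85 → 85 ≥ 70
  Calder: +35 → 35 < 80
Round 3 — Alder becomes insolvent.
  Calder: +20 → 55 < 80
No further insolvencies.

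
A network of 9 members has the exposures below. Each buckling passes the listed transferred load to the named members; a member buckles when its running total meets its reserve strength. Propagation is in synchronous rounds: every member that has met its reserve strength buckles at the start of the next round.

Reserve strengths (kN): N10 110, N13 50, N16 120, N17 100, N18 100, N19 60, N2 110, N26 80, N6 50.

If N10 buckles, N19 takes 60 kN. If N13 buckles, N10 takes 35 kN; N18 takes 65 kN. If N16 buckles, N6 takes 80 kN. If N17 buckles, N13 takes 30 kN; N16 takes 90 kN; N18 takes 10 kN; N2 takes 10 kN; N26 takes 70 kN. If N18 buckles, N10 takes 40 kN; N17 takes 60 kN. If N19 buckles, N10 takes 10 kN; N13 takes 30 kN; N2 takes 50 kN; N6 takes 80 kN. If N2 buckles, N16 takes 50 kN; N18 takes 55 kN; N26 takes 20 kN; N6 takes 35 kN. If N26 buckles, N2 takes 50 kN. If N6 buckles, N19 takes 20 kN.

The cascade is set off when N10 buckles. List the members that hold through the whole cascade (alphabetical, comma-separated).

N13, N16, N17, N18, N2, N26

Round 1 — N10 buckles (initial).
  N19: +60 → 60 ≥ 60
Round 2 — N19 buckles.
  N13: +30 → 30 < 50
  N2: +50 → 50 < 110
  N6: +80 → 80 ≥ 50
Round 3 — N6 buckles.
No further bucklings.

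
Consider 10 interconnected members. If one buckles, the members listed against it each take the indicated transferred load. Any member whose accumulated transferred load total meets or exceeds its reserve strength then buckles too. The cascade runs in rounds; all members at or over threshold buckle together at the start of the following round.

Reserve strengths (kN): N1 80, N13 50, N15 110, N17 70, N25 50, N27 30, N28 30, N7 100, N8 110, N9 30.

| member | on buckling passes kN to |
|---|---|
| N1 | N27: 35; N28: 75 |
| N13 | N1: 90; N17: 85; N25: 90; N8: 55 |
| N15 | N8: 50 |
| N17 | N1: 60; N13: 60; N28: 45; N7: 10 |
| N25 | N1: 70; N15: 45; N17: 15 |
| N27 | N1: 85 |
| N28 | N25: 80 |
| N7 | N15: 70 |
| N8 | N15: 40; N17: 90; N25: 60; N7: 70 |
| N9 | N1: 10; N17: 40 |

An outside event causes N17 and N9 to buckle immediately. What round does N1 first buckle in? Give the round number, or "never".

3

Round 1 — N17, N9 buckle (initial).
  N1: +60+10 → 70 < 80
  N13: +60 → 60 ≥ 50
  N28: +45 → 45 ≥ 30
  N7: +10 → 10 < 100
Round 2 — N13, N28 buckle.
  N1: +90 → 160 ≥ 80
  N25: +90+80 → 170 ≥ 50
  N8: +55 → 55 < 110
Round 3 — N1, N25 buckle.
  N15: +45 → 45 < 110
  N27: +35 → 35 ≥ 30
Round 4 — N27 buckles.
No further bucklings.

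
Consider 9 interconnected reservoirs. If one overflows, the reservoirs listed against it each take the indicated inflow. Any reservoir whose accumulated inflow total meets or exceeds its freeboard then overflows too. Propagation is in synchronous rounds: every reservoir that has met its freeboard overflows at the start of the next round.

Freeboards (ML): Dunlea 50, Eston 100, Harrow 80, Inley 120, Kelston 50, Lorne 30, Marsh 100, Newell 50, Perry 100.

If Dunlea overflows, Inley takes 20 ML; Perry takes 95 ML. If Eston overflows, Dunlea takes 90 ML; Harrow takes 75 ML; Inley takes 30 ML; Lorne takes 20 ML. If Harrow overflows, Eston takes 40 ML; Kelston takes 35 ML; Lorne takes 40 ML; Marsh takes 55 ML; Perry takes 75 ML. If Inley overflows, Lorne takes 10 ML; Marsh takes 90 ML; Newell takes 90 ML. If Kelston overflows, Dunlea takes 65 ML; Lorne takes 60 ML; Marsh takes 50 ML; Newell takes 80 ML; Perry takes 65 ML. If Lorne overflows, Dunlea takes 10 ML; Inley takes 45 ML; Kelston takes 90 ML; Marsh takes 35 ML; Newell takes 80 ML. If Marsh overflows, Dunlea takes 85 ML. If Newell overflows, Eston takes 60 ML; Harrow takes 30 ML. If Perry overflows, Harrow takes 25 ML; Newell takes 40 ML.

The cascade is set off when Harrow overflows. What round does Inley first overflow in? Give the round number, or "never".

never

Round 1 — Harrow overflows (initial).
  Eston: +40 → 40 < 100
  Kelston: +35 → 35 < 50
  Lorne: +40 → 40 ≥ 30
  Marsh: +55 → 55 < 100
  Perry: +75 → 75 < 100
Round 2 — Lorne overflows.
  Dunlea: +10 → 10 < 50
  Inley: +45 → 45 < 120
  Kelston: +90 → 125 ≥ 50
  Marsh: +35 → 90 < 100
  Newell: +80 → 80 ≥ 50
Round 3 — Kelston, Newell overflow.
  Dunlea: +65 → 75 ≥ 50
  Eston: +60 → 100 ≥ 100
  Marsh: +50 → 140 ≥ 100
  Perry: +65 → 140 ≥ 100
Round 4 — Dunlea, Eston, Marsh, Perry overflow.
  Inley: +20+30 → 95 < 120
No further overflows.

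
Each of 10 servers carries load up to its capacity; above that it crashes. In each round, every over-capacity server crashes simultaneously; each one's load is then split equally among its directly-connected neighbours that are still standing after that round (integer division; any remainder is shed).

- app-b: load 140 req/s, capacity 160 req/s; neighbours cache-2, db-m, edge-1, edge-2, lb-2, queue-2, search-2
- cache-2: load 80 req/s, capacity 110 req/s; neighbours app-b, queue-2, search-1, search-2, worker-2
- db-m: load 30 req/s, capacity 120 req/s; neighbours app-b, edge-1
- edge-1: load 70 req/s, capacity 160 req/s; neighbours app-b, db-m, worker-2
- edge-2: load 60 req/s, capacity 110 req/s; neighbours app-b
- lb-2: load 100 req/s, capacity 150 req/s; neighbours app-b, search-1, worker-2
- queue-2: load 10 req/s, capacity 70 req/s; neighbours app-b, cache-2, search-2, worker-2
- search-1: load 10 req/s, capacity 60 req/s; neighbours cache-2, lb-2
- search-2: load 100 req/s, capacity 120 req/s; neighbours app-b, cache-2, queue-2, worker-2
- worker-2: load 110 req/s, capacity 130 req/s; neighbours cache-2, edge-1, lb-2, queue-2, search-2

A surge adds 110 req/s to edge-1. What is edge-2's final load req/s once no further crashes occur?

Round 1 — edge-1 at 180 > 160. edge-1 crashes.
  edge-1 sheds 180 req/s to app-b, db-m, worker-2: 60 each.
    app-b: 140+60 = 200 > 160
    db-m: 30+60 = 90 ≤ 120
    worker-2: 110+60 = 170 > 130
Round 2 — app-b, worker-2 crash.
  app-b sheds 200 req/s to cache-2, db-m, edge-2, lb-2, queue-2, search-2: 33 each (2 lost).
    cache-2: 80+33 = 113 > 110
    db-m: 90+33 = 123 > 120
    edge-2: 60+33 = 93 ≤ 110
    lb-2: 100+33 = 133 ≤ 150
    queue-2: 10+33 = 43 ≤ 70
    search-2: 100+33 = 133 > 120
  worker-2 sheds 170 req/s to cache-2, lb-2, queue-2, search-2: 42 each (2 lost).
    cache-2: 113+42 = 155 > 110
    lb-2: 133+42 = 175 > 150
    queue-2: 43+42 = 85 > 70
    search-2: 133+42 = 175 > 120
Round 3 — cache-2, db-m, lb-2, queue-2, search-2 crash.
  cache-2 sheds 155 req/s to search-1: 155 each.
    search-1: 10+155 = 165 > 60
  db-m sheds 123 req/s: no online neighbours, lost.
  lb-2 sheds 175 req/s to search-1: 175 each.
    search-1: 165+175 = 340 > 60
  queue-2 sheds 85 req/s: no online neighbours, lost.
  search-2 sheds 175 req/s: no online neighbours, lost.
Round 4 — search-1 crashes.
  search-1 sheds 340 req/s: no online neighbours, lost.
No further crashes.

93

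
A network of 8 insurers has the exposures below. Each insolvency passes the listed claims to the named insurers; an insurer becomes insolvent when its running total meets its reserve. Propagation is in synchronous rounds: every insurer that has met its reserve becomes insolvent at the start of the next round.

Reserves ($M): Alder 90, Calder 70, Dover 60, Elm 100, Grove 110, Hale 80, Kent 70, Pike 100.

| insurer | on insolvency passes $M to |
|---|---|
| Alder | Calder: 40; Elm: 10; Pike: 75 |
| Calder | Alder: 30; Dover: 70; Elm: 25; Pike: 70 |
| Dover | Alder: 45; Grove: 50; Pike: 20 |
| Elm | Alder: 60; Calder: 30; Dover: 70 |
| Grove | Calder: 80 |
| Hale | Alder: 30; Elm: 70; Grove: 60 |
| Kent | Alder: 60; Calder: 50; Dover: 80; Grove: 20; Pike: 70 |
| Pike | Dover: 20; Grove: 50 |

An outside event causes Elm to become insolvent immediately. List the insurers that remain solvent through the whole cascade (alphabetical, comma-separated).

Grove, Hale, Kent

Round 1 — Elm becomes insolvent (initial).
  Alder: +60 → 60 < 90
  Calder: +30 → 30 < 70
  Dover: +70 → 70 ≥ 60
Round 2 — Dover becomes insolvent.
  Alder: +45 → 105 ≥ 90
  Grove: +50 → 50 < 110
  Pike: +20 → 20 < 100
Round 3 — Alder becomes insolvent.
  Calder: +40 → 70 ≥ 70
  Pike: +75 → 95 < 100
Round 4 — Calder becomes insolvent.
  Pike: +70 → 165 ≥ 100
Round 5 — Pike becomes insolvent.
  Grove: +50 → 100 < 110
No further insolvencies.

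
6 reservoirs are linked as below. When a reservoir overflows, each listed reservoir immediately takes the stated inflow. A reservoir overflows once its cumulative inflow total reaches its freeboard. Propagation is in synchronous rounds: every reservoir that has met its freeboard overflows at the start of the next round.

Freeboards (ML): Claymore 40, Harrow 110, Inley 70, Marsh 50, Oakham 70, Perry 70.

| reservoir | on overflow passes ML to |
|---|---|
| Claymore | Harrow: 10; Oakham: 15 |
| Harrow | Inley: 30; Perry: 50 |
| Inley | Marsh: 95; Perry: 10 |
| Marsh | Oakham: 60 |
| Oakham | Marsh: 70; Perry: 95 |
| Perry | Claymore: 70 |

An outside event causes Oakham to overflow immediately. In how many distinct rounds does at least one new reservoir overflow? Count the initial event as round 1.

3

Round 1 — Oakham overflows (initial).
  Marsh: +70 → 70 ≥ 50
  Perry: +95 → 95 ≥ 70
Round 2 — Marsh, Perry overflow.
  Claymore: +70 → 70 ≥ 40
Round 3 — Claymore overflows.
  Harrow: +10 → 10 < 110
No further overflows.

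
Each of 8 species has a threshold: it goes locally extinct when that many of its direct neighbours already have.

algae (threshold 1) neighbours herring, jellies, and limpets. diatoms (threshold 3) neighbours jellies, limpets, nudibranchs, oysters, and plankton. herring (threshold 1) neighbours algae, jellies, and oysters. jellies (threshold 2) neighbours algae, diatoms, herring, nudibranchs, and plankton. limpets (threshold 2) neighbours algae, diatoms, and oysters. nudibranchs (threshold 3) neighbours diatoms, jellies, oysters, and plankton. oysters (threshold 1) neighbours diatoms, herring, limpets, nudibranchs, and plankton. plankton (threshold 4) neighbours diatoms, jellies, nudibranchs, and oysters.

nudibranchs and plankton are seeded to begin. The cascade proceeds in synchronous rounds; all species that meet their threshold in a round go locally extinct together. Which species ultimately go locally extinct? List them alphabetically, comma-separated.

Round 1 — nudibranchs, plankton go locally extinct (initial).
Round 2 — checking thresholds:
  diatoms: 2 of 5 neighbours < 3, holds.
  jellies: 2 of 5 neighbours ≥ 2, goes locally extinct.
  oysters: 2 of 5 neighbours ≥ 1, goes locally extinct.
Round 3 — checking thresholds:
  algae: 1 of 3 neighbours ≥ 1, goes locally extinct.
  diatoms: 4 of 5 neighbours ≥ 3, goes locally extinct.
  herring: 2 of 3 neighbours ≥ 1, goes locally extinct.
  limpets: 1 of 3 neighbours < 2, holds.
Round 4 — checking thresholds:
  limpets: 3 of 3 neighbours ≥ 2, goes locally extinct.
Round 5 — no new extinctions; cascade stops.

algae, diatoms, herring, jellies, limpets, nudibranchs, oysters, plankton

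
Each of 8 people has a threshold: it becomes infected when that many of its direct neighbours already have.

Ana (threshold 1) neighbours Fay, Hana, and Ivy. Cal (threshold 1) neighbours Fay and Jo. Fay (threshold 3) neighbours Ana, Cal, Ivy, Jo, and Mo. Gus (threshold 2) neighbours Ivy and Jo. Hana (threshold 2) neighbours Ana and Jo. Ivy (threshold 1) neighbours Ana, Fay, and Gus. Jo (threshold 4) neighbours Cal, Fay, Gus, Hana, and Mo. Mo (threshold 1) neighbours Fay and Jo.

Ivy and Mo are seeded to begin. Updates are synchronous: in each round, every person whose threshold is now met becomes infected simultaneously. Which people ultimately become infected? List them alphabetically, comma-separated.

Ana, Cal, Fay, Ivy, Mo

Round 1 — Ivy, Mo become infected (initial).
Round 2 — checking thresholds:
  Ana: 1 of 3 neighbours ≥ 1, becomes infected.
  Fay: 2 of 5 neighbours < 3, holds.
  Gus: 1 of 2 neighbours < 2, holds.
  Jo: 1 of 5 neighbours < 4, holds.
Round 3 — checking thresholds:
  Fay: 3 of 5 neighbours ≥ 3, becomes infected.
  Gus: 1 of 2 neighbours < 2, holds.
  Hana: 1 of 2 neighbours < 2, holds.
  Jo: 1 of 5 neighbours < 4, holds.
Round 4 — checking thresholds:
  Cal: 1 of 2 neighbours ≥ 1, becomes infected.
  Gus: 1 of 2 neighbours < 2, holds.
  Hana: 1 of 2 neighbours < 2, holds.
  Jo: 2 of 5 neighbours < 4, holds.
Round 5 — no new infections; cascade stops.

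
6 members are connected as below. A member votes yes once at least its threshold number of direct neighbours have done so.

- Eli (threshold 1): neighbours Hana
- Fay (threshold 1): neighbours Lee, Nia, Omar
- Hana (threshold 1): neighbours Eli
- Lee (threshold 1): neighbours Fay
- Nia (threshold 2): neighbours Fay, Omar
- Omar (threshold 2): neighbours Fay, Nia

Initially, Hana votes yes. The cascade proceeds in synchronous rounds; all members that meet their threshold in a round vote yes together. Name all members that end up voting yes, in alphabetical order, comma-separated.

Eli, Hana

Round 1 — Hana votes yes (initial).
Round 2 — checking thresholds:
  Eli: 1 of 1 neighbours ≥ 1, votes yes.
Round 3 — no new yes votes; cascade stops.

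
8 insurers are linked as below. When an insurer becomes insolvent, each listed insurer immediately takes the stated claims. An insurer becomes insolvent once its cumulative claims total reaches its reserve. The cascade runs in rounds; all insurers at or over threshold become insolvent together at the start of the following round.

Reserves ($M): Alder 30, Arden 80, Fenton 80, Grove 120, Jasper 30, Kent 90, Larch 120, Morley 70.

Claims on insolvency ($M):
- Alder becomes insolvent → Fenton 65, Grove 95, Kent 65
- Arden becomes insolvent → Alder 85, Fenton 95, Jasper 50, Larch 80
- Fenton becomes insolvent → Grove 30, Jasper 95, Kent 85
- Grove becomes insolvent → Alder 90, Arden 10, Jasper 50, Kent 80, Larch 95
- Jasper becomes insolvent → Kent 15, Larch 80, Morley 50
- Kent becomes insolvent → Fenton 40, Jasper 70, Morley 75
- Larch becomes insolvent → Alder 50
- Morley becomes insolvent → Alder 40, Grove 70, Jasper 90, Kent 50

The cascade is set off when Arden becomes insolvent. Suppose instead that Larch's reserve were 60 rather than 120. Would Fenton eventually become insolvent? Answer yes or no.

With Larch's reserve at 60:
Round 1 — Arden becomes insolvent (initial).
  Alder: +85 → 85 ≥ 30
  Fenton: +95 → 95 ≥ 80
  Jasper: +50 → 50 ≥ 30
  Larch: +80 → 80 ≥ 60
Round 2 — Alder, Fenton, Jasper, Larch become insolvent.
  Grove: +95+30 → 125 ≥ 120
  Kent: +65+85+15 → 165 ≥ 90
  Morley: +50 → 50 < 70
Round 3 — Grove, Kent become insolvent.
  Morley: +75 → 125 ≥ 70
Round 4 — Morley becomes insolvent.
No further insolvencies.

yes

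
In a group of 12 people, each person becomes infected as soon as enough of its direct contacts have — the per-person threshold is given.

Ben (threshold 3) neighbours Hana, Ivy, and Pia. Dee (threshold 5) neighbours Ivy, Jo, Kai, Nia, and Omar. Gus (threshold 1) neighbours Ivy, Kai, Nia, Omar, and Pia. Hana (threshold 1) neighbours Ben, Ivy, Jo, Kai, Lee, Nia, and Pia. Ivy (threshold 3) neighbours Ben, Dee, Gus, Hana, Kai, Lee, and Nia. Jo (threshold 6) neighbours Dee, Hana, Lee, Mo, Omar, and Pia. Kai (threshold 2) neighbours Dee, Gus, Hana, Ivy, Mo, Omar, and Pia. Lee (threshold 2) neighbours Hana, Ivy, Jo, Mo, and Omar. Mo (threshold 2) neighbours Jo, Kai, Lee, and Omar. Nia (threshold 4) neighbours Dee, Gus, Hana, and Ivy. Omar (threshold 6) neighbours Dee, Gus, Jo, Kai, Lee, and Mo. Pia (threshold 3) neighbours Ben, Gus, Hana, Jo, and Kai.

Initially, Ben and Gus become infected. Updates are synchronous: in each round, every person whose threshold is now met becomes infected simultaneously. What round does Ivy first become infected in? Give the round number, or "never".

Round 1 — Ben, Gus become infected (initial).
Round 2 — checking thresholds:
  Hana: 1 of 7 neighbours ≥ 1, becomes infected.
  Ivy: 2 of 7 neighbours < 3, holds.
  Kai: 1 of 7 neighbours < 2, holds.
  Nia: 1 of 4 neighbours < 4, holds.
  Omar: 1 of 6 neighbours < 6, holds.
  Pia: 2 of 5 neighbours < 3, holds.
Round 3 — checking thresholds:
  Ivy: 3 of 7 neighbours ≥ 3, becomes infected.
  Jo: 1 of 6 neighbours < 6, holds.
  Kai: 2 of 7 neighbours ≥ 2, becomes infected.
  Lee: 1 of 5 neighbours < 2, holds.
  Nia: 2 of 4 neighbours < 4, holds.
  Omar: 1 of 6 neighbours < 6, holds.
  Pia: 3 of 5 neighbours ≥ 3, becomes infected.
Round 4 — checking thresholds:
  Dee: 2 of 5 neighbours < 5, holds.
  Jo: 2 of 6 neighbours < 6, holds.
  Lee: 2 of 5 neighbours ≥ 2, becomes infected.
  Mo: 1 of 4 neighbours < 2, holds.
  Nia: 3 of 4 neighbours < 4, holds.
  Omar: 2 of 6 neighbours < 6, holds.
Round 5 — checking thresholds:
  Dee: 2 of 5 neighbours < 5, holds.
  Jo: 3 of 6 neighbours < 6, holds.
  Mo: 2 of 4 neighbours ≥ 2, becomes infected.
  Nia: 3 of 4 neighbours < 4, holds.
  Omar: 3 of 6 neighbours < 6, holds.
Round 6 — no new infections; cascade stops.

3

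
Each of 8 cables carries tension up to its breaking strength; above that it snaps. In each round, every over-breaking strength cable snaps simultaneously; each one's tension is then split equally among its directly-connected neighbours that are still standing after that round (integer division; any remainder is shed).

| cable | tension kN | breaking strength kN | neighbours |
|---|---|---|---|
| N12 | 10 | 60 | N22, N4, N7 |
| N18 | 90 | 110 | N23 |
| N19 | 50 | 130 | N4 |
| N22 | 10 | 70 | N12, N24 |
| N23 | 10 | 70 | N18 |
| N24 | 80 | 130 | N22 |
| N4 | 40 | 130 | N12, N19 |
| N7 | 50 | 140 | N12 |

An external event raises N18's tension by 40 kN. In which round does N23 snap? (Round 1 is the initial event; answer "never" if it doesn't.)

Round 1 — N18 at 130 > 110. N18 snaps.
  N18 sheds 130 kN to N23: 130 each.
    N23: 10+130 = 140 > 70
Round 2 — N23 snaps.
  N23 sheds 140 kN: no online neighbours, lost.
No further breaks.

2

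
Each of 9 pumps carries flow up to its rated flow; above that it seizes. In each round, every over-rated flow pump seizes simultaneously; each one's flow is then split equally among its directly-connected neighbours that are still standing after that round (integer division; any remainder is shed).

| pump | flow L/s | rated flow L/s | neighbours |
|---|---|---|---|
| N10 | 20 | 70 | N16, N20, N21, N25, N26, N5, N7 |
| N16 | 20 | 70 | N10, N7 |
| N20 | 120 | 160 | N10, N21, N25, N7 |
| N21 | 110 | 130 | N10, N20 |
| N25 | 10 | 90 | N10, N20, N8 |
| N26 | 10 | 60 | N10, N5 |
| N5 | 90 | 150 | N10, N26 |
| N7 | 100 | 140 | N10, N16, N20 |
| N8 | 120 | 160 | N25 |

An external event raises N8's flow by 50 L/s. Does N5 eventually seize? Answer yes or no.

Round 1 — N8 at 170 > 160. N8 seizes.
  N8 sheds 170 L/s to N25: 170 each.
    N25: 10+170 = 180 > 90
Round 2 — N25 seizes.
  N25 sheds 180 L/s to N10, N20: 90 each.
    N10: 20+90 = 110 > 70
    N20: 120+90 = 210 > 160
Round 3 — N10, N20 seize.
  N10 sheds 110 L/s to N16, N21, N26, N5, N7: 22 each.
    N16: 20+22 = 42 ≤ 70
    N21: 110+22 = 132 > 130
    N26: 10+22 = 32 ≤ 60
    N5: 90+22 = 112 ≤ 150
    N7: 100+22 = 122 ≤ 140
  N20 sheds 210 L/s to N21, N7: 105 each.
    N21: 132+105 = 237 > 130
    N7: 122+105 = 227 > 140
Round 4 — N21, N7 seize.
  N21 sheds 237 L/s: no online neighbours, lost.
  N7 sheds 227 L/s to N16: 227 each.
    N16: 42+227 = 269 > 70
Round 5 — N16 seizes.
  N16 sheds 269 L/s: no online neighbours, lost.
No further seizures.

no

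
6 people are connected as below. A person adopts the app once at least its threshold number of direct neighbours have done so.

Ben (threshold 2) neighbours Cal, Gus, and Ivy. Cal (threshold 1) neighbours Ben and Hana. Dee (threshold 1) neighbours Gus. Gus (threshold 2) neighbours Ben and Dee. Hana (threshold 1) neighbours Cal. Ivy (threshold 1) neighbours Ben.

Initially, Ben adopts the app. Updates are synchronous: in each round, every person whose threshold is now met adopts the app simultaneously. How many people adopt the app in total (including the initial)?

4

Round 1 — Ben adopts the app (initial).
Round 2 — checking thresholds:
  Cal: 1 of 2 neighbours ≥ 1, adopts the app.
  Gus: 1 of 2 neighbours < 2, not yet.
  Ivy: 1 of 1 neighbours ≥ 1, adopts the app.
Round 3 — checking thresholds:
  Gus: 1 of 2 neighbours < 2, not yet.
  Hana: 1 of 1 neighbours ≥ 1, adopts the app.
Round 4 — no new adoptions; cascade stops.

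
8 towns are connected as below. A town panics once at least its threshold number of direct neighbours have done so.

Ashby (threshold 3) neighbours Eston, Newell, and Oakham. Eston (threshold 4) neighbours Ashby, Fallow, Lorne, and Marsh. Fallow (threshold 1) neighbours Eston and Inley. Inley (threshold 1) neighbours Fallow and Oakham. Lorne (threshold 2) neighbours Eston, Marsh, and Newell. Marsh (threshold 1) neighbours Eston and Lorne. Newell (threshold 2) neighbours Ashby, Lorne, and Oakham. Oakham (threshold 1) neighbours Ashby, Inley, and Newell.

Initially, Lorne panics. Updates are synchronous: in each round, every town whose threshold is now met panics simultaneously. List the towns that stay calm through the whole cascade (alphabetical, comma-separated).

Round 1 — Lorne panics (initial).
Round 2 — checking thresholds:
  Eston: 1 of 4 neighbours < 4, not yet.
  Marsh: 1 of 2 neighbours ≥ 1, panics.
  Newell: 1 of 3 neighbours < 2, not yet.
Round 3 — no new panics; cascade stops.

Ashby, Eston, Fallow, Inley, Newell, Oakham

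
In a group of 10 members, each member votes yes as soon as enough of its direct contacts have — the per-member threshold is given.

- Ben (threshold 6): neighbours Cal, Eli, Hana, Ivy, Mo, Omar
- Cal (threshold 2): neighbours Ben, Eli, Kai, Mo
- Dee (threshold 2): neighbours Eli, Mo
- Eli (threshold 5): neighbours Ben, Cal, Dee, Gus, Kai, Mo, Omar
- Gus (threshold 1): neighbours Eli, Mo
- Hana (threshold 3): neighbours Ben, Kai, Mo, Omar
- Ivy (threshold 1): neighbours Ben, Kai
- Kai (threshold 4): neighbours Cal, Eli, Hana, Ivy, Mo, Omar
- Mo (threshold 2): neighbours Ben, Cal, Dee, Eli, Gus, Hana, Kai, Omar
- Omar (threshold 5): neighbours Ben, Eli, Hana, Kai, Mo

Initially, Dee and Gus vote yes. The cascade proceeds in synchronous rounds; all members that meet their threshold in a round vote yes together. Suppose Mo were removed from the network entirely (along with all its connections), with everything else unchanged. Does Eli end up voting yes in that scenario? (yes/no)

no

With Mo removed:
Round 1 — Dee, Gus vote yes (initial).
Round 2 — no new yes votes; cascade stops.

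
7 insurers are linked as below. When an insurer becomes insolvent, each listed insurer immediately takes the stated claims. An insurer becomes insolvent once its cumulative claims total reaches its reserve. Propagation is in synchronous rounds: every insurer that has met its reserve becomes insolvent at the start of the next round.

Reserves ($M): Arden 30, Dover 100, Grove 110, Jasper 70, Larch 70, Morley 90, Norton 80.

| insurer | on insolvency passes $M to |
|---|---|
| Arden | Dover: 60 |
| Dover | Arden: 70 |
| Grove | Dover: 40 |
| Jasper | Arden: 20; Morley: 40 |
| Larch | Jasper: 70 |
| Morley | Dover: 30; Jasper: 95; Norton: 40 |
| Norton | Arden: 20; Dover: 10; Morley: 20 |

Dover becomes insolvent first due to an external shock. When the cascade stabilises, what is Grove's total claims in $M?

Round 1 — Dover becomes insolvent (initial).
  Arden: +70 → 70 ≥ 30
Round 2 — Arden becomes insolvent.
No further insolvencies.

0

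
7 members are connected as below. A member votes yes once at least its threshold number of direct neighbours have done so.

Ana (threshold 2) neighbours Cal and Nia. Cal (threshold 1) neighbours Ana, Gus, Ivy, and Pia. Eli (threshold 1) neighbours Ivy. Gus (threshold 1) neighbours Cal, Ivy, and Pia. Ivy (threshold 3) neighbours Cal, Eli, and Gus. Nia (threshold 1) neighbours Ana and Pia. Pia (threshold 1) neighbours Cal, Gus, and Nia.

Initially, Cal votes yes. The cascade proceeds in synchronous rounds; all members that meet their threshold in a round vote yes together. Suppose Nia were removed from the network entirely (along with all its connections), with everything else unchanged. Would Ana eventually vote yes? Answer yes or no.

With Nia removed:
Round 1 — Cal votes yes (initial).
Round 2 — checking thresholds:
  Ana: 1 of 1 neighbours < 2, below threshold.
  Gus: 1 of 3 neighbours ≥ 1, votes yes.
  Ivy: 1 of 3 neighbours < 3, below threshold.
  Pia: 1 of 2 neighbours ≥ 1, votes yes.
Round 3 — no new yes votes; cascade stops.

no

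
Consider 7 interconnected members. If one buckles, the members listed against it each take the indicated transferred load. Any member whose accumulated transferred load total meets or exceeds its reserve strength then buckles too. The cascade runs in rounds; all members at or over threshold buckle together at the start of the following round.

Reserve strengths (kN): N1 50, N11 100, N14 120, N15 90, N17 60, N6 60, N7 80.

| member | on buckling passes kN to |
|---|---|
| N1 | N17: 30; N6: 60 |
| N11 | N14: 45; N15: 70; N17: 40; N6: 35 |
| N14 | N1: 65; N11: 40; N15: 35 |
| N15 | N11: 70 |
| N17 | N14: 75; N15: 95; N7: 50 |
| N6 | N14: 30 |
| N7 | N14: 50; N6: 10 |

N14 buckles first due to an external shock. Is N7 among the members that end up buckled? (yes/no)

no

Round 1 — N14 buckles (initial).
  N1: +65 → 65 ≥ 50
  N11: +40 → 40 < 100
  N15: +35 → 35 < 90
Round 2 — N1 buckles.
  N17: +30 → 30 < 60
  N6: +60 → 60 ≥ 60
Round 3 — N6 buckles.
No further bucklings.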